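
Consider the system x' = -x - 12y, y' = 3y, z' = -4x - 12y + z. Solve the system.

Coefficient matrix A = [[-1, -12, 0], [0, 3, 0], [-4, -12, 1]].
det(A - λI) = 0 gives eigenvalues λ = 1, 3, -1.
For λ=1: eigenvector (0,0,1).
For λ=3: eigenvector (-3,1,0).
For λ=-1: eigenvector (1,0,2).
General solution: K_1e^(t)(0,0,1) + K_2e^(3t)(-3,1,0) + K_3e^(-t)(1,0,2).

x(t) = -3K_2e^(3t) + K_3e^(-t), y(t) = K_2e^(3t), z(t) = K_1e^(t) + 2K_3e^(-t)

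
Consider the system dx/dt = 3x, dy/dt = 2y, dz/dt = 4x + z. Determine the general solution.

x(t) = K_1e^(3t), y(t) = K_2e^(2t), z(t) = 2K_1e^(3t) + K_3e^(t)

Coefficient matrix A = [[3, 0, 0], [0, 2, 0], [4, 0, 1]].
det(A - λI) = 0 gives eigenvalues λ = 3, 2, 1.
For λ=3: eigenvector (1,0,2).
For λ=2: eigenvector (0,1,0).
For λ=1: eigenvector (0,0,1).
General solution: K_1e^(3t)(1,0,2) + K_2e^(2t)(0,1,0) + K_3e^(t)(0,0,1).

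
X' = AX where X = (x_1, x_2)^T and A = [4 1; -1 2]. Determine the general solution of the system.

x_1(t) = C_1e^(3t) + C_2te^(3t) + C_2e^(3t), x_2(t) = -C_1e^(3t) - C_2te^(3t)

Coefficient matrix A = [[4, 1], [-1, 2]].
Characteristic polynomial det(A - λI) = λ^2 - 6λ + 9 = 0.
Single eigenvalue λ = 3 with algebraic multiplicity 2.
Eigenvector v = (1,-1); generalized eigenvector w with (A-λI)w=v is (1,0).
General solution: e^(3t)[C_1·v + C_2·(t·v + w)].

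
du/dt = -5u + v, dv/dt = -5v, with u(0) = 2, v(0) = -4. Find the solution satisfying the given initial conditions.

u(t) = -4te^(-5t) + 2e^(-5t), v(t) = -4e^(-5t)

Coefficient matrix A = [[-5, 1], [0, -5]].
Characteristic polynomial det(A - λI) = λ^2 + 10λ + 25 = 0.
Single eigenvalue λ = -5 with algebraic multiplicity 2.
Eigenvector v = (-1,0); generalized eigenvector w with (A-λI)w=v is (3,-1).
General solution: e^(-5t)[C_1·v + C_2·(t·v + w)].
Applying u(0)=2, v(0)=-4 gives C_1=10, C_2=4.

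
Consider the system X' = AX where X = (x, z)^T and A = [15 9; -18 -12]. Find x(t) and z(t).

Coefficient matrix A = [[15, 9], [-18, -12]].
Characteristic polynomial det(A - λI) = λ^2 - 3λ - 18 = 0.
Eigenvalues λ = 6, -3.
For λ=6: (A-λI) row 1 is [9, 9], so an eigenvector is (1, -1).
For λ=-3: (A-λI) row 1 is [18, 9], so an eigenvector is (1, -2).
General solution: c_1e^(6t)(1,-1) + c_2e^(-3t)(1,-2).

x(t) = c_1e^(6t) + c_2e^(-3t), z(t) = -c_1e^(6t) - 2c_2e^(-3t)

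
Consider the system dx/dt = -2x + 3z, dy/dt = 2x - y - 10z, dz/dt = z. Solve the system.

x(t) = C_1e^(-2t) + C_3e^(t), y(t) = -2C_1e^(-2t) + C_2e^(-t) - 4C_3e^(t), z(t) = C_3e^(t)

Coefficient matrix A = [[-2, 0, 3], [2, -1, -10], [0, 0, 1]].
det(A - λI) = 0 gives eigenvalues λ = -2, -1, 1.
For λ=-2: eigenvector (1,-2,0).
For λ=-1: eigenvector (0,1,0).
For λ=1: eigenvector (1,-4,1).
General solution: C_1e^(-2t)(1,-2,0) + C_2e^(-t)(0,1,0) + C_3e^(t)(1,-4,1).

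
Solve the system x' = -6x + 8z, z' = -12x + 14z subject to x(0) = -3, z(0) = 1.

Coefficient matrix A = [[-6, 8], [-12, 14]].
Characteristic polynomial det(A - λI) = λ^2 - 8λ + 12 = 0.
Eigenvalues λ = 6, 2.
For λ=6: (A-λI) row 1 is [-12, 8], so an eigenvector is (2, 3).
For λ=2: (A-λI) row 1 is [-8, 8], so an eigenvector is (1, 1).
General solution: c_1e^(6t)(2,3) + c_2e^(2t)(1,1).
Applying x(0)=-3, z(0)=1 gives c_1=4, c_2=-11.

x(t) = 8e^(6t) - 11e^(2t), z(t) = 12e^(6t) - 11e^(2t)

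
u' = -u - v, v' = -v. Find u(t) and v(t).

u(t) = C_1e^(-t) + C_2te^(-t) - 3C_2e^(-t), v(t) = -C_2e^(-t)

Coefficient matrix A = [[-1, -1], [0, -1]].
Characteristic polynomial det(A - λI) = λ^2 + 2λ + 1 = 0.
Single eigenvalue λ = -1 with algebraic multiplicity 2.
Eigenvector v = (1,0); generalized eigenvector w with (A-λI)w=v is (-3,-1).
General solution: e^(-t)[C_1·v + C_2·(t·v + w)].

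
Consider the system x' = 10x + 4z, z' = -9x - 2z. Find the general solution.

x(t) = 2K_1e^(4t) + 2K_2te^(4t) + K_2e^(4t), z(t) = -3K_1e^(4t) - 3K_2te^(4t) - K_2e^(4t)

Coefficient matrix A = [[10, 4], [-9, -2]].
Characteristic polynomial det(A - λI) = λ^2 - 8λ + 16 = 0.
Single eigenvalue λ = 4 with algebraic multiplicity 2.
Eigenvector v = (2,-3); generalized eigenvector w with (A-λI)w=v is (1,-1).
General solution: e^(4t)[K_1·v + K_2·(t·v + w)].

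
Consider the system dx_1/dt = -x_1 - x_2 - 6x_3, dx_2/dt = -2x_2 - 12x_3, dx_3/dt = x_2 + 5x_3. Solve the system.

Coefficient matrix A = [[-1, -1, -6], [0, -2, -12], [0, 1, 5]].
det(A - λI) = 0 gives eigenvalues λ = -1, 2, 1.
For λ=-1: eigenvector (1,0,0).
For λ=2: eigenvector (-1,-3,1).
For λ=1: eigenvector (-1,-4,1).
General solution: C_1e^(-t)(1,0,0) + C_2e^(2t)(-1,-3,1) + C_3e^(t)(-1,-4,1).

x_1(t) = C_1e^(-t) - C_2e^(2t) - C_3e^(t), x_2(t) = -3C_2e^(2t) - 4C_3e^(t), x_3(t) = C_2e^(2t) + C_3e^(t)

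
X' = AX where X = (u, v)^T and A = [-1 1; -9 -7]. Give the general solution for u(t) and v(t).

u(t) = -c_1e^(-4t) - c_2te^(-4t) - c_2e^(-4t), v(t) = 3c_1e^(-4t) + 3c_2te^(-4t) + 2c_2e^(-4t)

Coefficient matrix A = [[-1, 1], [-9, -7]].
Characteristic polynomial det(A - λI) = λ^2 + 8λ + 16 = 0.
Single eigenvalue λ = -4 with algebraic multiplicity 2.
Eigenvector v = (-1,3); generalized eigenvector w with (A-λI)w=v is (-1,2).
General solution: e^(-4t)[c_1·v + c_2·(t·v + w)].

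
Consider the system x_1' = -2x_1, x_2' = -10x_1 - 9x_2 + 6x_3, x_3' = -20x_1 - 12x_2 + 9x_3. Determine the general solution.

Coefficient matrix A = [[-2, 0, 0], [-10, -9, 6], [-20, -12, 9]].
det(A - λI) = 0 gives eigenvalues λ = -2, 3, -3.
For λ=-2: eigenvector (1,2,4).
For λ=3: eigenvector (0,-1,-2).
For λ=-3: eigenvector (0,1,1).
General solution: c_1e^(-2t)(1,2,4) + c_2e^(3t)(0,-1,-2) + c_3e^(-3t)(0,1,1).

x_1(t) = c_1e^(-2t), x_2(t) = 2c_1e^(-2t) - c_2e^(3t) + c_3e^(-3t), x_3(t) = 4c_1e^(-2t) - 2c_2e^(3t) + c_3e^(-3t)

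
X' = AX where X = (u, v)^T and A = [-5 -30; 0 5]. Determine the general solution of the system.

Coefficient matrix A = [[-5, -30], [0, 5]].
Characteristic polynomial det(A - λI) = λ^2 - 25 = 0.
Eigenvalues λ = -5, 5.
For λ=-5: (A-λI) row 1 is [0, -30], so an eigenvector is (1, 0).
For λ=5: (A-λI) row 1 is [-10, -30], so an eigenvector is (3, -1).
General solution: C_1e^(-5t)(1,0) + C_2e^(5t)(3,-1).

u(t) = C_1e^(-5t) + 3C_2e^(5t), v(t) = -C_2e^(5t)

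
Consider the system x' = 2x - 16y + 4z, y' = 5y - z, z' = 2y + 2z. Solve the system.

Coefficient matrix A = [[2, -16, 4], [0, 5, -1], [0, 2, 2]].
det(A - λI) = 0 gives eigenvalues λ = 3, 2, 4.
For λ=3: eigenvector (8,-1,-2).
For λ=2: eigenvector (1,0,0).
For λ=4: eigenvector (-6,1,1).
General solution: c_1e^(3t)(8,-1,-2) + c_2e^(2t)(1,0,0) + c_3e^(4t)(-6,1,1).

x(t) = 8c_1e^(3t) + c_2e^(2t) - 6c_3e^(4t), y(t) = -c_1e^(3t) + c_3e^(4t), z(t) = -2c_1e^(3t) + c_3e^(4t)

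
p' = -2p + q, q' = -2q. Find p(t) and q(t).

Coefficient matrix A = [[-2, 1], [0, -2]].
Characteristic polynomial det(A - λI) = λ^2 + 4λ + 4 = 0.
Single eigenvalue λ = -2 with algebraic multiplicity 2.
Eigenvector v = (1,0); generalized eigenvector w with (A-λI)w=v is (3,1).
General solution: e^(-2t)[C_1·v + C_2·(t·v + w)].

p(t) = C_1e^(-2t) + C_2te^(-2t) + 3C_2e^(-2t), q(t) = C_2e^(-2t)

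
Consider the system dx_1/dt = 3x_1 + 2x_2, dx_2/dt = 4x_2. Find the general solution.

Coefficient matrix A = [[3, 2], [0, 4]].
Characteristic polynomial det(A - λI) = λ^2 - 7λ + 12 = 0.
Eigenvalues λ = 4, 3.
For λ=4: (A-λI) row 1 is [-1, 2], so an eigenvector is (2, 1).
For λ=3: (A-λI) row 1 is [0, 2], so an eigenvector is (-1, 0).
General solution: c_1e^(4t)(2,1) + c_2e^(3t)(-1,0).

x_1(t) = 2c_1e^(4t) - c_2e^(3t), x_2(t) = c_1e^(4t)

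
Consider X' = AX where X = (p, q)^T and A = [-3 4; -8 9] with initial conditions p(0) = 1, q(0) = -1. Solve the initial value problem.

p(t) = -2e^(5t) + 3e^(t), q(t) = -4e^(5t) + 3e^(t)

Coefficient matrix A = [[-3, 4], [-8, 9]].
Characteristic polynomial det(A - λI) = λ^2 - 6λ + 5 = 0.
Eigenvalues λ = 1, 5.
For λ=1: (A-λI) row 1 is [-4, 4], so an eigenvector is (-1, -1).
For λ=5: (A-λI) row 1 is [-8, 4], so an eigenvector is (-1, -2).
General solution: c_1e^(t)(-1,-1) + c_2e^(5t)(-1,-2).
Applying p(0)=1, q(0)=-1 gives c_1=-3, c_2=2.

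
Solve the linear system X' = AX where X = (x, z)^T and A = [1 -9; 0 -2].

Coefficient matrix A = [[1, -9], [0, -2]].
Characteristic polynomial det(A - λI) = λ^2 + λ - 2 = 0.
Eigenvalues λ = -2, 1.
For λ=-2: (A-λI) row 1 is [3, -9], so an eigenvector is (-3, -1).
For λ=1: (A-λI) row 1 is [0, -9], so an eigenvector is (-1, 0).
General solution: C_1e^(-2t)(-3,-1) + C_2e^(t)(-1,0).

x(t) = -3C_1e^(-2t) - C_2e^(t), z(t) = -C_1e^(-2t)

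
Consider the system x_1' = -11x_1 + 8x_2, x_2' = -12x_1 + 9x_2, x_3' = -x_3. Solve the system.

Coefficient matrix A = [[-11, 8, 0], [-12, 9, 0], [0, 0, -1]].
det(A - λI) = 0 gives eigenvalues λ = -3, 1, -1.
For λ=-3: eigenvector (1,1,0).
For λ=1: eigenvector (2,3,0).
For λ=-1: eigenvector (0,0,1).
General solution: K_1e^(-3t)(1,1,0) + K_2e^(t)(2,3,0) + K_3e^(-t)(0,0,1).

x_1(t) = K_1e^(-3t) + 2K_2e^(t), x_2(t) = K_1e^(-3t) + 3K_2e^(t), x_3(t) = K_3e^(-t)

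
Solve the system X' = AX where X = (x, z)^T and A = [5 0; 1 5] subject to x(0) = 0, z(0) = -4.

x(t) = 0, z(t) = -4e^(5t)

Coefficient matrix A = [[5, 0], [1, 5]].
Characteristic polynomial det(A - λI) = λ^2 - 10λ + 25 = 0.
Single eigenvalue λ = 5 with algebraic multiplicity 2.
Eigenvector v = (0,1); generalized eigenvector w with (A-λI)w=v is (1,-2).
General solution: e^(5t)[C_1·v + C_2·(t·v + w)].
Applying x(0)=0, z(0)=-4 gives C_1=-4, C_2=0.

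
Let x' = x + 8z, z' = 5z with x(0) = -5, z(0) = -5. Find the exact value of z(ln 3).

A = [[1,8],[0,5]]; eigenvalues λ = 1, 5.
Eigenvectors: (1,0) for λ=1, (-2,-1) for λ=5.
From the initial condition, c_1 = 5, c_2 = 5.
z(ln 3) = (5)(3^1)(0) + (5)(3^5)(-1) = -1215.

-1215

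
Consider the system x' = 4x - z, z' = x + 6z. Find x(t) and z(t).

Coefficient matrix A = [[4, -1], [1, 6]].
Characteristic polynomial det(A - λI) = λ^2 - 10λ + 25 = 0.
Single eigenvalue λ = 5 with algebraic multiplicity 2.
Eigenvector v = (-1,1); generalized eigenvector w with (A-λI)w=v is (-2,3).
General solution: e^(5t)[c_1·v + c_2·(t·v + w)].

x(t) = -c_1e^(5t) - c_2te^(5t) - 2c_2e^(5t), z(t) = c_1e^(5t) + c_2te^(5t) + 3c_2e^(5t)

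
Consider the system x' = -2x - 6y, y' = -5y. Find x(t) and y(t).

x(t) = -c_1e^(-2t) + 2c_2e^(-5t), y(t) = c_2e^(-5t)

Coefficient matrix A = [[-2, -6], [0, -5]].
Characteristic polynomial det(A - λI) = λ^2 + 7λ + 10 = 0.
Eigenvalues λ = -2, -5.
For λ=-2: (A-λI) row 1 is [0, -6], so an eigenvector is (-1, 0).
For λ=-5: (A-λI) row 1 is [3, -6], so an eigenvector is (2, 1).
General solution: c_1e^(-2t)(-1,0) + c_2e^(-5t)(2,1).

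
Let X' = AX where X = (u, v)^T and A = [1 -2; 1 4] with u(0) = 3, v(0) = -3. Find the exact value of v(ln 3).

-81

A = [[1,-2],[1,4]]; eigenvalues λ = 3, 2.
Eigenvectors: (1,-1) for λ=3, (2,-1) for λ=2.
From the initial condition, c_1 = 3, c_2 = 0.
v(ln 3) = (3)(3^3)(-1) + (0)(3^2)(-1) = -81.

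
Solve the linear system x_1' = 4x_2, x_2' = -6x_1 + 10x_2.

x_1(t) = -2c_1e^(6t) + c_2e^(4t), x_2(t) = -3c_1e^(6t) + c_2e^(4t)

Coefficient matrix A = [[0, 4], [-6, 10]].
Characteristic polynomial det(A - λI) = λ^2 - 10λ + 24 = 0.
Eigenvalues λ = 6, 4.
For λ=6: (A-λI) row 1 is [-6, 4], so an eigenvector is (-2, -3).
For λ=4: (A-λI) row 1 is [-4, 4], so an eigenvector is (1, 1).
General solution: c_1e^(6t)(-2,-3) + c_2e^(4t)(1,1).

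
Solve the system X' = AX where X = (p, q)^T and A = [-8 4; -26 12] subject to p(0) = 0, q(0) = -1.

Coefficient matrix A = [[-8, 4], [-26, 12]].
Characteristic polynomial det(A - λI) = λ^2 - 4λ + 8 = 0.
Eigenvalues λ = 2 ± 2i (complex conjugate pair).
For λ=2+2i: an eigenvector is (-1,-2) - i(1,3) = (-1 - i, -2 - 3i).
A real fundamental pair from Re and Im of e^((2+2i)t)v: X_1 = e^(2t)(cos(2t)·(-1,-2) + sin(2t)·(1,3)), X_2 = e^(2t)(sin(2t)·(-1,-2) - cos(2t)·(1,3)).
General solution: C_1X_1 + C_2X_2.
Applying p(0)=0, q(0)=-1 gives C_1=-1, C_2=1.

p(t) = -2e^(2t)sin(2t), q(t) = -5e^(2t)sin(2t) - e^(2t)cos(2t)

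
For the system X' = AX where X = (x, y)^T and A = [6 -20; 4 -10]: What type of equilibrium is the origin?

stable spiral

A = [[6,-20],[4,-10]]; det(A-λI) = λ^2 + 4λ + 20.
λ = -2 ± 4i: negative real part.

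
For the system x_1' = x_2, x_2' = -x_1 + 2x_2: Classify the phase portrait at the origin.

unstable improper node

A = [[0,1],[-1,2]]; det(A-λI) = λ^2 - 2λ + 1.
repeated λ = 1 with a single eigenvector.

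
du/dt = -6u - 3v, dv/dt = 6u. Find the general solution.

u(t) = c_1e^(-3t)sin(3t) - c_2e^(-3t)cos(3t), v(t) = -c_1e^(-3t)sin(3t) - c_1e^(-3t)cos(3t) - c_2e^(-3t)sin(3t) + c_2e^(-3t)cos(3t)

Coefficient matrix A = [[-6, -3], [6, 0]].
Characteristic polynomial det(A - λI) = λ^2 + 6λ + 18 = 0.
Eigenvalues λ = -3 ± 3i (complex conjugate pair).
For λ=-3+3i: an eigenvector is (0,-1) - i(1,-1) = (0 - i, -1 + i).
A real fundamental pair from Re and Im of e^((-3+3i)t)v: X_1 = e^(-3t)(cos(3t)·(0,-1) + sin(3t)·(1,-1)), X_2 = e^(-3t)(sin(3t)·(0,-1) - cos(3t)·(1,-1)).
General solution: c_1X_1 + c_2X_2.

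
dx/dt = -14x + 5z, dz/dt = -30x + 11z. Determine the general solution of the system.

Coefficient matrix A = [[-14, 5], [-30, 11]].
Characteristic polynomial det(A - λI) = λ^2 + 3λ - 4 = 0.
Eigenvalues λ = 1, -4.
For λ=1: (A-λI) row 1 is [-15, 5], so an eigenvector is (1, 3).
For λ=-4: (A-λI) row 1 is [-10, 5], so an eigenvector is (-1, -2).
General solution: C_1e^(t)(1,3) + C_2e^(-4t)(-1,-2).

x(t) = C_1e^(t) - C_2e^(-4t), z(t) = 3C_1e^(t) - 2C_2e^(-4t)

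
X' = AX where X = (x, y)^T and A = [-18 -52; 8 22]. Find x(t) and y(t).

Coefficient matrix A = [[-18, -52], [8, 22]].
Characteristic polynomial det(A - λI) = λ^2 - 4λ + 20 = 0.
Eigenvalues λ = 2 ± 4i (complex conjugate pair).
For λ=2+4i: an eigenvector is (-3,1) - i(2,-1) = (-3 - 2i, 1 + i).
A real fundamental pair from Re and Im of e^((2+4i)t)v: X_1 = e^(2t)(cos(4t)·(-3,1) + sin(4t)·(2,-1)), X_2 = e^(2t)(sin(4t)·(-3,1) - cos(4t)·(2,-1)).
General solution: C_1X_1 + C_2X_2.

x(t) = 2C_1e^(2t)sin(4t) - 3C_1e^(2t)cos(4t) - 3C_2e^(2t)sin(4t) - 2C_2e^(2t)cos(4t), y(t) = -C_1e^(2t)sin(4t) + C_1e^(2t)cos(4t) + C_2e^(2t)sin(4t) + C_2e^(2t)cos(4t)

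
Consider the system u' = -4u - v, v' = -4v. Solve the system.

u(t) = C_1e^(-4t) + C_2te^(-4t) + C_2e^(-4t), v(t) = -C_2e^(-4t)

Coefficient matrix A = [[-4, -1], [0, -4]].
Characteristic polynomial det(A - λI) = λ^2 + 8λ + 16 = 0.
Single eigenvalue λ = -4 with algebraic multiplicity 2.
Eigenvector v = (1,0); generalized eigenvector w with (A-λI)w=v is (1,-1).
General solution: e^(-4t)[C_1·v + C_2·(t·v + w)].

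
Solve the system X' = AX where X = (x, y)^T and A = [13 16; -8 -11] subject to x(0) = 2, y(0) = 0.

Coefficient matrix A = [[13, 16], [-8, -11]].
Characteristic polynomial det(A - λI) = λ^2 - 2λ - 15 = 0.
Eigenvalues λ = -3, 5.
For λ=-3: (A-λI) row 1 is [16, 16], so an eigenvector is (1, -1).
For λ=5: (A-λI) row 1 is [8, 16], so an eigenvector is (-2, 1).
General solution: K_1e^(-3t)(1,-1) + K_2e^(5t)(-2,1).
Applying x(0)=2, y(0)=0 gives K_1=-2, K_2=-2.

x(t) = 4e^(5t) - 2e^(-3t), y(t) = -2e^(5t) + 2e^(-3t)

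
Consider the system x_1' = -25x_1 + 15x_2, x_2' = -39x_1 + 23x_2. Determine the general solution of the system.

x_1(t) = -2C_1e^(-t)sin(3t) - C_1e^(-t)cos(3t) - C_2e^(-t)sin(3t) + 2C_2e^(-t)cos(3t), x_2(t) = -3C_1e^(-t)sin(3t) - 2C_1e^(-t)cos(3t) - 2C_2e^(-t)sin(3t) + 3C_2e^(-t)cos(3t)

Coefficient matrix A = [[-25, 15], [-39, 23]].
Characteristic polynomial det(A - λI) = λ^2 + 2λ + 10 = 0.
Eigenvalues λ = -1 ± 3i (complex conjugate pair).
For λ=-1+3i: an eigenvector is (-1,-2) - i(-2,-3) = (-1 + 2i, -2 + 3i).
A real fundamental pair from Re and Im of e^((-1+3i)t)v: X_1 = e^(-t)(cos(3t)·(-1,-2) + sin(3t)·(-2,-3)), X_2 = e^(-t)(sin(3t)·(-1,-2) - cos(3t)·(-2,-3)).
General solution: C_1X_1 + C_2X_2.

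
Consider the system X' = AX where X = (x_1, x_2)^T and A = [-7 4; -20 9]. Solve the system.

x_1(t) = -K_1e^(t)cos(4t) - K_2e^(t)sin(4t), x_2(t) = K_1e^(t)sin(4t) - 2K_1e^(t)cos(4t) - 2K_2e^(t)sin(4t) - K_2e^(t)cos(4t)

Coefficient matrix A = [[-7, 4], [-20, 9]].
Characteristic polynomial det(A - λI) = λ^2 - 2λ + 17 = 0.
Eigenvalues λ = 1 ± 4i (complex conjugate pair).
For λ=1+4i: an eigenvector is (-1,-2) - i(0,1) = (-1, -2 - i).
A real fundamental pair from Re and Im of e^((1+4i)t)v: X_1 = e^(t)(cos(4t)·(-1,-2) + sin(4t)·(0,1)), X_2 = e^(t)(sin(4t)·(-1,-2) - cos(4t)·(0,1)).
General solution: K_1X_1 + K_2X_2.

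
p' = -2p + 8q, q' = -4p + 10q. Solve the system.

Coefficient matrix A = [[-2, 8], [-4, 10]].
Characteristic polynomial det(A - λI) = λ^2 - 8λ + 12 = 0.
Eigenvalues λ = 2, 6.
For λ=2: (A-λI) row 1 is [-4, 8], so an eigenvector is (2, 1).
For λ=6: (A-λI) row 1 is [-8, 8], so an eigenvector is (1, 1).
General solution: c_1e^(2t)(2,1) + c_2e^(6t)(1,1).

p(t) = 2c_1e^(2t) + c_2e^(6t), q(t) = c_1e^(2t) + c_2e^(6t)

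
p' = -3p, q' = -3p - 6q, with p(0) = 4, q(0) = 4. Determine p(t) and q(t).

p(t) = 4e^(-3t), q(t) = -4e^(-3t) + 8e^(-6t)

Coefficient matrix A = [[-3, 0], [-3, -6]].
Characteristic polynomial det(A - λI) = λ^2 + 9λ + 18 = 0.
Eigenvalues λ = -6, -3.
For λ=-6: (A-λI) row 1 is [3, 0], so an eigenvector is (0, 1).
For λ=-3: (A-λI) row 2 is [-3, -3], so an eigenvector is (1, -1).
General solution: C_1e^(-6t)(0,1) + C_2e^(-3t)(1,-1).
Applying p(0)=4, q(0)=4 gives C_1=8, C_2=4.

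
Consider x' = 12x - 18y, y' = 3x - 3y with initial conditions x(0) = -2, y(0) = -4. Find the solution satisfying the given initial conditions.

x(t) = 18e^(6t) - 20e^(3t), y(t) = 6e^(6t) - 10e^(3t)

Coefficient matrix A = [[12, -18], [3, -3]].
Characteristic polynomial det(A - λI) = λ^2 - 9λ + 18 = 0.
Eigenvalues λ = 3, 6.
For λ=3: (A-λI) row 1 is [9, -18], so an eigenvector is (2, 1).
For λ=6: (A-λI) row 1 is [6, -18], so an eigenvector is (-3, -1).
General solution: c_1e^(3t)(2,1) + c_2e^(6t)(-3,-1).
Applying x(0)=-2, y(0)=-4 gives c_1=-10, c_2=-6.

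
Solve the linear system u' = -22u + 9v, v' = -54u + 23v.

u(t) = C_1e^(5t) + C_2e^(-4t), v(t) = 3C_1e^(5t) + 2C_2e^(-4t)

Coefficient matrix A = [[-22, 9], [-54, 23]].
Characteristic polynomial det(A - λI) = λ^2 - λ - 20 = 0.
Eigenvalues λ = 5, -4.
For λ=5: (A-λI) row 1 is [-27, 9], so an eigenvector is (1, 3).
For λ=-4: (A-λI) row 1 is [-18, 9], so an eigenvector is (1, 2).
General solution: C_1e^(5t)(1,3) + C_2e^(-4t)(1,2).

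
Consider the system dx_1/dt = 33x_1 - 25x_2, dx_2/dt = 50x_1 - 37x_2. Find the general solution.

x_1(t) = -2K_1e^(-2t)sin(5t) - K_1e^(-2t)cos(5t) - K_2e^(-2t)sin(5t) + 2K_2e^(-2t)cos(5t), x_2(t) = -3K_1e^(-2t)sin(5t) - K_1e^(-2t)cos(5t) - K_2e^(-2t)sin(5t) + 3K_2e^(-2t)cos(5t)

Coefficient matrix A = [[33, -25], [50, -37]].
Characteristic polynomial det(A - λI) = λ^2 + 4λ + 29 = 0.
Eigenvalues λ = -2 ± 5i (complex conjugate pair).
For λ=-2+5i: an eigenvector is (-1,-1) - i(-2,-3) = (-1 + 2i, -1 + 3i).
A real fundamental pair from Re and Im of e^((-2+5i)t)v: X_1 = e^(-2t)(cos(5t)·(-1,-1) + sin(5t)·(-2,-3)), X_2 = e^(-2t)(sin(5t)·(-1,-1) - cos(5t)·(-2,-3)).
General solution: K_1X_1 + K_2X_2.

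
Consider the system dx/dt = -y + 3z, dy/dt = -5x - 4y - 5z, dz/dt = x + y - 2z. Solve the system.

Coefficient matrix A = [[0, -1, 3], [-5, -4, -5], [1, 1, -2]].
det(A - λI) = 0 gives eigenvalues λ = -4, -3, 1.
For λ=-4: eigenvector (-1,-1,1).
For λ=-3: eigenvector (-1,0,1).
For λ=1: eigenvector (1,-1,0).
General solution: c_1e^(-4t)(-1,-1,1) + c_2e^(-3t)(-1,0,1) + c_3e^(t)(1,-1,0).

x(t) = -c_1e^(-4t) - c_2e^(-3t) + c_3e^(t), y(t) = -c_1e^(-4t) - c_3e^(t), z(t) = c_1e^(-4t) + c_2e^(-3t)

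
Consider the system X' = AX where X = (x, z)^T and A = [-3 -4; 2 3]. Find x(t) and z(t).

x(t) = C_1e^(t) + 2C_2e^(-t), z(t) = -C_1e^(t) - C_2e^(-t)

Coefficient matrix A = [[-3, -4], [2, 3]].
Characteristic polynomial det(A - λI) = λ^2 - 1 = 0.
Eigenvalues λ = 1, -1.
For λ=1: (A-λI) row 1 is [-4, -4], so an eigenvector is (1, -1).
For λ=-1: (A-λI) row 1 is [-2, -4], so an eigenvector is (2, -1).
General solution: C_1e^(t)(1,-1) + C_2e^(-t)(2,-1).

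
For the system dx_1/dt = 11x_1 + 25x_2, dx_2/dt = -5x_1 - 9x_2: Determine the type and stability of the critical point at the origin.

A = [[11,25],[-5,-9]]; det(A-λI) = λ^2 - 2λ + 26.
λ = 1 ± 5i: positive real part.

unstable spiral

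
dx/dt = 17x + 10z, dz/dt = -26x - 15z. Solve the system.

Coefficient matrix A = [[17, 10], [-26, -15]].
Characteristic polynomial det(A - λI) = λ^2 - 2λ + 5 = 0.
Eigenvalues λ = 1 ± 2i (complex conjugate pair).
For λ=1+2i: an eigenvector is (1,-2) - i(-2,3) = (1 + 2i, -2 - 3i).
A real fundamental pair from Re and Im of e^((1+2i)t)v: X_1 = e^(t)(cos(2t)·(1,-2) + sin(2t)·(-2,3)), X_2 = e^(t)(sin(2t)·(1,-2) - cos(2t)·(-2,3)).
General solution: c_1X_1 + c_2X_2.

x(t) = -2c_1e^(t)sin(2t) + c_1e^(t)cos(2t) + c_2e^(t)sin(2t) + 2c_2e^(t)cos(2t), z(t) = 3c_1e^(t)sin(2t) - 2c_1e^(t)cos(2t) - 2c_2e^(t)sin(2t) - 3c_2e^(t)cos(2t)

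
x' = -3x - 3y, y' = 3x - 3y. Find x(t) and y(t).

Coefficient matrix A = [[-3, -3], [3, -3]].
Characteristic polynomial det(A - λI) = λ^2 + 6λ + 18 = 0.
Eigenvalues λ = -3 ± 3i (complex conjugate pair).
For λ=-3+3i: an eigenvector is (0,-1) - i(1,0) = (0 - i, -1).
A real fundamental pair from Re and Im of e^((-3+3i)t)v: X_1 = e^(-3t)(cos(3t)·(0,-1) + sin(3t)·(1,0)), X_2 = e^(-3t)(sin(3t)·(0,-1) - cos(3t)·(1,0)).
General solution: K_1X_1 + K_2X_2.

x(t) = K_1e^(-3t)sin(3t) - K_2e^(-3t)cos(3t), y(t) = -K_1e^(-3t)cos(3t) - K_2e^(-3t)sin(3t)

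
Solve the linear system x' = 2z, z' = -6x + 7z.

x(t) = -C_1e^(4t) + 2C_2e^(3t), z(t) = -2C_1e^(4t) + 3C_2e^(3t)

Coefficient matrix A = [[0, 2], [-6, 7]].
Characteristic polynomial det(A - λI) = λ^2 - 7λ + 12 = 0.
Eigenvalues λ = 4, 3.
For λ=4: (A-λI) row 1 is [-4, 2], so an eigenvector is (-1, -2).
For λ=3: (A-λI) row 1 is [-3, 2], so an eigenvector is (2, 3).
General solution: C_1e^(4t)(-1,-2) + C_2e^(3t)(2,3).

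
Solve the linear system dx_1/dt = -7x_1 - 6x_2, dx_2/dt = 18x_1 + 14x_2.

Coefficient matrix A = [[-7, -6], [18, 14]].
Characteristic polynomial det(A - λI) = λ^2 - 7λ + 10 = 0.
Eigenvalues λ = 5, 2.
For λ=5: (A-λI) row 1 is [-12, -6], so an eigenvector is (-1, 2).
For λ=2: (A-λI) row 1 is [-9, -6], so an eigenvector is (-2, 3).
General solution: C_1e^(5t)(-1,2) + C_2e^(2t)(-2,3).

x_1(t) = -C_1e^(5t) - 2C_2e^(2t), x_2(t) = 2C_1e^(5t) + 3C_2e^(2t)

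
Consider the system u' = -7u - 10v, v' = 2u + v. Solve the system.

Coefficient matrix A = [[-7, -10], [2, 1]].
Characteristic polynomial det(A - λI) = λ^2 + 6λ + 13 = 0.
Eigenvalues λ = -3 ± 2i (complex conjugate pair).
For λ=-3+2i: an eigenvector is (2,-1) - i(1,0) = (2 - i, -1).
A real fundamental pair from Re and Im of e^((-3+2i)t)v: X_1 = e^(-3t)(cos(2t)·(2,-1) + sin(2t)·(1,0)), X_2 = e^(-3t)(sin(2t)·(2,-1) - cos(2t)·(1,0)).
General solution: c_1X_1 + c_2X_2.

u(t) = c_1e^(-3t)sin(2t) + 2c_1e^(-3t)cos(2t) + 2c_2e^(-3t)sin(2t) - c_2e^(-3t)cos(2t), v(t) = -c_1e^(-3t)cos(2t) - c_2e^(-3t)sin(2t)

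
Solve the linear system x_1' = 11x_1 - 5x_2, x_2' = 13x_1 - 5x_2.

x_1(t) = C_1e^(3t)sin(t) + 2C_1e^(3t)cos(t) + 2C_2e^(3t)sin(t) - C_2e^(3t)cos(t), x_2(t) = 2C_1e^(3t)sin(t) + 3C_1e^(3t)cos(t) + 3C_2e^(3t)sin(t) - 2C_2e^(3t)cos(t)

Coefficient matrix A = [[11, -5], [13, -5]].
Characteristic polynomial det(A - λI) = λ^2 - 6λ + 10 = 0.
Eigenvalues λ = 3 ± i (complex conjugate pair).
For λ=3+i: an eigenvector is (2,3) - i(1,2) = (2 - i, 3 - 2i).
A real fundamental pair from Re and Im of e^((3+i)t)v: X_1 = e^(3t)(cos(t)·(2,3) + sin(t)·(1,2)), X_2 = e^(3t)(sin(t)·(2,3) - cos(t)·(1,2)).
General solution: C_1X_1 + C_2X_2.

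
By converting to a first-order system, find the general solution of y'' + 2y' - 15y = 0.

Let x_1 = y, x_2 = y'. Then x_1' = x_2 and x_2' = 15x_1 - 2x_2.
A = [[0,1],[15,-2]]; det(A-λI) = λ^2 + 2λ - 15.
Eigenvalues λ = -5, 3 with eigenvectors (1,-5), (1,3).

y(t) = K_1e^(-5t) + K_2e^(3t)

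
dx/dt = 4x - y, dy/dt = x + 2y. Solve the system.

x(t) = -c_1e^(3t) - c_2te^(3t) - 3c_2e^(3t), y(t) = -c_1e^(3t) - c_2te^(3t) - 2c_2e^(3t)

Coefficient matrix A = [[4, -1], [1, 2]].
Characteristic polynomial det(A - λI) = λ^2 - 6λ + 9 = 0.
Single eigenvalue λ = 3 with algebraic multiplicity 2.
Eigenvector v = (-1,-1); generalized eigenvector w with (A-λI)w=v is (-3,-2).
General solution: e^(3t)[c_1·v + c_2·(t·v + w)].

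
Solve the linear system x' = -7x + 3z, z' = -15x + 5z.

Coefficient matrix A = [[-7, 3], [-15, 5]].
Characteristic polynomial det(A - λI) = λ^2 + 2λ + 10 = 0.
Eigenvalues λ = -1 ± 3i (complex conjugate pair).
For λ=-1+3i: an eigenvector is (1,2) - i(0,-1) = (1, 2 + i).
A real fundamental pair from Re and Im of e^((-1+3i)t)v: X_1 = e^(-t)(cos(3t)·(1,2) + sin(3t)·(0,-1)), X_2 = e^(-t)(sin(3t)·(1,2) - cos(3t)·(0,-1)).
General solution: c_1X_1 + c_2X_2.

x(t) = c_1e^(-t)cos(3t) + c_2e^(-t)sin(3t), z(t) = -c_1e^(-t)sin(3t) + 2c_1e^(-t)cos(3t) + 2c_2e^(-t)sin(3t) + c_2e^(-t)cos(3t)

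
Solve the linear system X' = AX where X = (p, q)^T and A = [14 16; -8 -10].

Coefficient matrix A = [[14, 16], [-8, -10]].
Characteristic polynomial det(A - λI) = λ^2 - 4λ - 12 = 0.
Eigenvalues λ = 6, -2.
For λ=6: (A-λI) row 1 is [8, 16], so an eigenvector is (-2, 1).
For λ=-2: (A-λI) row 1 is [16, 16], so an eigenvector is (1, -1).
General solution: C_1e^(6t)(-2,1) + C_2e^(-2t)(1,-1).

p(t) = -2C_1e^(6t) + C_2e^(-2t), q(t) = C_1e^(6t) - C_2e^(-2t)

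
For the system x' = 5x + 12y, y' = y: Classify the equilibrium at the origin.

unstable node

A = [[5,12],[0,1]]; det(A-λI) = λ^2 - 6λ + 5.
λ = 1, 5: both positive.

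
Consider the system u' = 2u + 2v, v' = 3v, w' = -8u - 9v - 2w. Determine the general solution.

Coefficient matrix A = [[2, 2, 0], [0, 3, 0], [-8, -9, -2]].
det(A - λI) = 0 gives eigenvalues λ = 2, 3, -2.
For λ=2: eigenvector (1,0,-2).
For λ=3: eigenvector (2,1,-5).
For λ=-2: eigenvector (0,0,1).
General solution: C_1e^(2t)(1,0,-2) + C_2e^(3t)(2,1,-5) + C_3e^(-2t)(0,0,1).

u(t) = C_1e^(2t) + 2C_2e^(3t), v(t) = C_2e^(3t), w(t) = -2C_1e^(2t) - 5C_2e^(3t) + C_3e^(-2t)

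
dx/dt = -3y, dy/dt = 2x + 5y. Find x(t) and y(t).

Coefficient matrix A = [[0, -3], [2, 5]].
Characteristic polynomial det(A - λI) = λ^2 - 5λ + 6 = 0.
Eigenvalues λ = 3, 2.
For λ=3: (A-λI) row 1 is [-3, -3], so an eigenvector is (-1, 1).
For λ=2: (A-λI) row 1 is [-2, -3], so an eigenvector is (3, -2).
General solution: C_1e^(3t)(-1,1) + C_2e^(2t)(3,-2).

x(t) = -C_1e^(3t) + 3C_2e^(2t), y(t) = C_1e^(3t) - 2C_2e^(2t)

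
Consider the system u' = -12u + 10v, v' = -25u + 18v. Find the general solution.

u(t) = K_1e^(3t)sin(5t) + K_1e^(3t)cos(5t) + K_2e^(3t)sin(5t) - K_2e^(3t)cos(5t), v(t) = K_1e^(3t)sin(5t) + 2K_1e^(3t)cos(5t) + 2K_2e^(3t)sin(5t) - K_2e^(3t)cos(5t)

Coefficient matrix A = [[-12, 10], [-25, 18]].
Characteristic polynomial det(A - λI) = λ^2 - 6λ + 34 = 0.
Eigenvalues λ = 3 ± 5i (complex conjugate pair).
For λ=3+5i: an eigenvector is (1,2) - i(1,1) = (1 - i, 2 - i).
A real fundamental pair from Re and Im of e^((3+5i)t)v: X_1 = e^(3t)(cos(5t)·(1,2) + sin(5t)·(1,1)), X_2 = e^(3t)(sin(5t)·(1,2) - cos(5t)·(1,1)).
General solution: K_1X_1 + K_2X_2.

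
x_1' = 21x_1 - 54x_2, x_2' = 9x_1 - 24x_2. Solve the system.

Coefficient matrix A = [[21, -54], [9, -24]].
Characteristic polynomial det(A - λI) = λ^2 + 3λ - 18 = 0.
Eigenvalues λ = -6, 3.
For λ=-6: (A-λI) row 1 is [27, -54], so an eigenvector is (2, 1).
For λ=3: (A-λI) row 1 is [18, -54], so an eigenvector is (-3, -1).
General solution: K_1e^(-6t)(2,1) + K_2e^(3t)(-3,-1).

x_1(t) = 2K_1e^(-6t) - 3K_2e^(3t), x_2(t) = K_1e^(-6t) - K_2e^(3t)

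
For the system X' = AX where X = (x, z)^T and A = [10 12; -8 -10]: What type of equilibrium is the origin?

saddle

A = [[10,12],[-8,-10]]; det(A-λI) = λ^2 - 4.
λ = 2, -2: opposite signs.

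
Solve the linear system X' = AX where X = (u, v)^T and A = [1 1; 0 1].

u(t) = K_1e^(t) + K_2te^(t) - 2K_2e^(t), v(t) = K_2e^(t)

Coefficient matrix A = [[1, 1], [0, 1]].
Characteristic polynomial det(A - λI) = λ^2 - 2λ + 1 = 0.
Single eigenvalue λ = 1 with algebraic multiplicity 2.
Eigenvector v = (1,0); generalized eigenvector w with (A-λI)w=v is (-2,1).
General solution: e^(t)[K_1·v + K_2·(t·v + w)].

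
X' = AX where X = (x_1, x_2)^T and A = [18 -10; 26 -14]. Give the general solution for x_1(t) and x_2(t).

Coefficient matrix A = [[18, -10], [26, -14]].
Characteristic polynomial det(A - λI) = λ^2 - 4λ + 8 = 0.
Eigenvalues λ = 2 ± 2i (complex conjugate pair).
For λ=2+2i: an eigenvector is (1,2) - i(-2,-3) = (1 + 2i, 2 + 3i).
A real fundamental pair from Re and Im of e^((2+2i)t)v: X_1 = e^(2t)(cos(2t)·(1,2) + sin(2t)·(-2,-3)), X_2 = e^(2t)(sin(2t)·(1,2) - cos(2t)·(-2,-3)).
General solution: C_1X_1 + C_2X_2.

x_1(t) = -2C_1e^(2t)sin(2t) + C_1e^(2t)cos(2t) + C_2e^(2t)sin(2t) + 2C_2e^(2t)cos(2t), x_2(t) = -3C_1e^(2t)sin(2t) + 2C_1e^(2t)cos(2t) + 2C_2e^(2t)sin(2t) + 3C_2e^(2t)cos(2t)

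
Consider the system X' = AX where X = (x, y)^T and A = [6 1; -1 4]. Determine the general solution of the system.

x(t) = -c_1e^(5t) - c_2te^(5t) - c_2e^(5t), y(t) = c_1e^(5t) + c_2te^(5t)

Coefficient matrix A = [[6, 1], [-1, 4]].
Characteristic polynomial det(A - λI) = λ^2 - 10λ + 25 = 0.
Single eigenvalue λ = 5 with algebraic multiplicity 2.
Eigenvector v = (-1,1); generalized eigenvector w with (A-λI)w=v is (-1,0).
General solution: e^(5t)[c_1·v + c_2·(t·v + w)].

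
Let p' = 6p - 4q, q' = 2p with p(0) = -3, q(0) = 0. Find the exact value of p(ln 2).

A = [[6,-4],[2,0]]; eigenvalues λ = 2, 4.
Eigenvectors: (-1,-1) for λ=2, (2,1) for λ=4.
From the initial condition, c_1 = -3, c_2 = -3.
p(ln 2) = (-3)(2^2)(-1) + (-3)(2^4)(2) = -84.

-84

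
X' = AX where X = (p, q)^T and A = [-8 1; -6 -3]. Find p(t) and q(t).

Coefficient matrix A = [[-8, 1], [-6, -3]].
Characteristic polynomial det(A - λI) = λ^2 + 11λ + 30 = 0.
Eigenvalues λ = -6, -5.
For λ=-6: (A-λI) row 1 is [-2, 1], so an eigenvector is (-1, -2).
For λ=-5: (A-λI) row 1 is [-3, 1], so an eigenvector is (1, 3).
General solution: K_1e^(-6t)(-1,-2) + K_2e^(-5t)(1,3).

p(t) = -K_1e^(-6t) + K_2e^(-5t), q(t) = -2K_1e^(-6t) + 3K_2e^(-5t)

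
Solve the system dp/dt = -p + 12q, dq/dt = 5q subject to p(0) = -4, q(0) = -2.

p(t) = -4e^(5t), q(t) = -2e^(5t)

Coefficient matrix A = [[-1, 12], [0, 5]].
Characteristic polynomial det(A - λI) = λ^2 - 4λ - 5 = 0.
Eigenvalues λ = -1, 5.
For λ=-1: (A-λI) row 1 is [0, 12], so an eigenvector is (-1, 0).
For λ=5: (A-λI) row 1 is [-6, 12], so an eigenvector is (2, 1).
General solution: K_1e^(-t)(-1,0) + K_2e^(5t)(2,1).
Applying p(0)=-4, q(0)=-2 gives K_1=0, K_2=-2.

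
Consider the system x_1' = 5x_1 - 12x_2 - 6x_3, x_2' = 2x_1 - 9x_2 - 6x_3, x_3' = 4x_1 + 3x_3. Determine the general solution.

Coefficient matrix A = [[5, -12, -6], [2, -9, -6], [4, 0, 3]].
det(A - λI) = 0 gives eigenvalues λ = -3, 3, -1.
For λ=-3: eigenvector (3,3,-2).
For λ=3: eigenvector (0,1,-2).
For λ=-1: eigenvector (-1,-1,1).
General solution: K_1e^(-3t)(3,3,-2) + K_2e^(3t)(0,1,-2) + K_3e^(-t)(-1,-1,1).

x_1(t) = 3K_1e^(-3t) - K_3e^(-t), x_2(t) = 3K_1e^(-3t) + K_2e^(3t) - K_3e^(-t), x_3(t) = -2K_1e^(-3t) - 2K_2e^(3t) + K_3e^(-t)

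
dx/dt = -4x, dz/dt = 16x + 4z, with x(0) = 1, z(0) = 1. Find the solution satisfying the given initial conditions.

Coefficient matrix A = [[-4, 0], [16, 4]].
Characteristic polynomial det(A - λI) = λ^2 - 16 = 0.
Eigenvalues λ = -4, 4.
For λ=-4: (A-λI) row 2 is [16, 8], so an eigenvector is (1, -2).
For λ=4: (A-λI) row 1 is [-8, 0], so an eigenvector is (0, 1).
General solution: c_1e^(-4t)(1,-2) + c_2e^(4t)(0,1).
Applying x(0)=1, z(0)=1 gives c_1=1, c_2=3.

x(t) = e^(-4t), z(t) = 3e^(4t) - 2e^(-4t)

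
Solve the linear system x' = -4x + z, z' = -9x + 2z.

Coefficient matrix A = [[-4, 1], [-9, 2]].
Characteristic polynomial det(A - λI) = λ^2 + 2λ + 1 = 0.
Single eigenvalue λ = -1 with algebraic multiplicity 2.
Eigenvector v = (-1,-3); generalized eigenvector w with (A-λI)w=v is (0,-1).
General solution: e^(-t)[C_1·v + C_2·(t·v + w)].

x(t) = -C_1e^(-t) - C_2te^(-t), z(t) = -3C_1e^(-t) - 3C_2te^(-t) - C_2e^(-t)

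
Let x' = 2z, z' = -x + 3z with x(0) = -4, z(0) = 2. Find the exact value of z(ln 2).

A = [[0,2],[-1,3]]; eigenvalues λ = 2, 1.
Eigenvectors: (-1,-1) for λ=2, (2,1) for λ=1.
From the initial condition, c_1 = -8, c_2 = -6.
z(ln 2) = (-8)(2^2)(-1) + (-6)(2^1)(1) = 20.

20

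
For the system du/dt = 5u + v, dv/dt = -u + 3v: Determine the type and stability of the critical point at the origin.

unstable improper node

A = [[5,1],[-1,3]]; det(A-λI) = λ^2 - 8λ + 16.
repeated λ = 4 with a single eigenvector.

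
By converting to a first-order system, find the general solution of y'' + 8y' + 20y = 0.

Let x_1 = y, x_2 = y'. Then x_1' = x_2 and x_2' = -20x_1 - 8x_2.
A = [[0,1],[-20,-8]]; det(A-λI) = λ^2 + 8λ + 20.
Eigenvalues λ = -4 ± 2i.

y(t) = C_1e^(-4t)cos(2t) + C_2e^(-4t)sin(2t)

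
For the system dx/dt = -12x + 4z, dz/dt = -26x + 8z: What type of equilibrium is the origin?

A = [[-12,4],[-26,8]]; det(A-λI) = λ^2 + 4λ + 8.
λ = -2 ± 2i: negative real part.

stable spiral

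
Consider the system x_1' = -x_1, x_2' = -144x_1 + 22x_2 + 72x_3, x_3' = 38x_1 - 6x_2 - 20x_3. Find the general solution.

x_1(t) = C_1e^(-t), x_2(t) = 4C_2e^(4t) - 3C_3e^(-2t), x_3(t) = 2C_1e^(-t) - C_2e^(4t) + C_3e^(-2t)

Coefficient matrix A = [[-1, 0, 0], [-144, 22, 72], [38, -6, -20]].
det(A - λI) = 0 gives eigenvalues λ = -1, 4, -2.
For λ=-1: eigenvector (1,0,2).
For λ=4: eigenvector (0,4,-1).
For λ=-2: eigenvector (0,-3,1).
General solution: C_1e^(-t)(1,0,2) + C_2e^(4t)(0,4,-1) + C_3e^(-2t)(0,-3,1).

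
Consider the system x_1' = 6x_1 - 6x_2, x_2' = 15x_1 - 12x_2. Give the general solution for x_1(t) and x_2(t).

Coefficient matrix A = [[6, -6], [15, -12]].
Characteristic polynomial det(A - λI) = λ^2 + 6λ + 18 = 0.
Eigenvalues λ = -3 ± 3i (complex conjugate pair).
For λ=-3+3i: an eigenvector is (-1,-2) - i(1,1) = (-1 - i, -2 - i).
A real fundamental pair from Re and Im of e^((-3+3i)t)v: X_1 = e^(-3t)(cos(3t)·(-1,-2) + sin(3t)·(1,1)), X_2 = e^(-3t)(sin(3t)·(-1,-2) - cos(3t)·(1,1)).
General solution: C_1X_1 + C_2X_2.

x_1(t) = C_1e^(-3t)sin(3t) - C_1e^(-3t)cos(3t) - C_2e^(-3t)sin(3t) - C_2e^(-3t)cos(3t), x_2(t) = C_1e^(-3t)sin(3t) - 2C_1e^(-3t)cos(3t) - 2C_2e^(-3t)sin(3t) - C_2e^(-3t)cos(3t)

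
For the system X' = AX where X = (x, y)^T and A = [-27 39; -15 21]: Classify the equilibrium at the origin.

stable spiral

A = [[-27,39],[-15,21]]; det(A-λI) = λ^2 + 6λ + 18.
λ = -3 ± 3i: negative real part.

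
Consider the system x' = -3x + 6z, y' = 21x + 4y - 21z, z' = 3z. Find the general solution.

x(t) = c_1e^(-3t) + c_3e^(3t), y(t) = -3c_1e^(-3t) + c_2e^(4t), z(t) = c_3e^(3t)

Coefficient matrix A = [[-3, 0, 6], [21, 4, -21], [0, 0, 3]].
det(A - λI) = 0 gives eigenvalues λ = -3, 4, 3.
For λ=-3: eigenvector (1,-3,0).
For λ=4: eigenvector (0,1,0).
For λ=3: eigenvector (1,0,1).
General solution: c_1e^(-3t)(1,-3,0) + c_2e^(4t)(0,1,0) + c_3e^(3t)(1,0,1).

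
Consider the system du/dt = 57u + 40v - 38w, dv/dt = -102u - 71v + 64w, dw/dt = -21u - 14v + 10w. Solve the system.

Coefficient matrix A = [[57, 40, -38], [-102, -71, 64], [-21, -14, 10]].
det(A - λI) = 0 gives eigenvalues λ = -3, 3, -4.
For λ=-3: eigenvector (-2,3,0).
For λ=3: eigenvector (3,-5,-1).
For λ=-4: eigenvector (-2,4,1).
General solution: c_1e^(-3t)(-2,3,0) + c_2e^(3t)(3,-5,-1) + c_3e^(-4t)(-2,4,1).

u(t) = -2c_1e^(-3t) + 3c_2e^(3t) - 2c_3e^(-4t), v(t) = 3c_1e^(-3t) - 5c_2e^(3t) + 4c_3e^(-4t), w(t) = -c_2e^(3t) + c_3e^(-4t)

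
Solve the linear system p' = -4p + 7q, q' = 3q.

p(t) = -C_1e^(3t) + C_2e^(-4t), q(t) = -C_1e^(3t)

Coefficient matrix A = [[-4, 7], [0, 3]].
Characteristic polynomial det(A - λI) = λ^2 + λ - 12 = 0.
Eigenvalues λ = 3, -4.
For λ=3: (A-λI) row 1 is [-7, 7], so an eigenvector is (-1, -1).
For λ=-4: (A-λI) row 1 is [0, 7], so an eigenvector is (1, 0).
General solution: C_1e^(3t)(-1,-1) + C_2e^(-4t)(1,0).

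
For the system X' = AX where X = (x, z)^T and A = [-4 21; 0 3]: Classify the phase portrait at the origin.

A = [[-4,21],[0,3]]; det(A-λI) = λ^2 + λ - 12.
λ = 3, -4: opposite signs.

saddle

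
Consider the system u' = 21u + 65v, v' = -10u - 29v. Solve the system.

u(t) = -2K_1e^(-4t)sin(5t) - 3K_1e^(-4t)cos(5t) - 3K_2e^(-4t)sin(5t) + 2K_2e^(-4t)cos(5t), v(t) = K_1e^(-4t)sin(5t) + K_1e^(-4t)cos(5t) + K_2e^(-4t)sin(5t) - K_2e^(-4t)cos(5t)

Coefficient matrix A = [[21, 65], [-10, -29]].
Characteristic polynomial det(A - λI) = λ^2 + 8λ + 41 = 0.
Eigenvalues λ = -4 ± 5i (complex conjugate pair).
For λ=-4+5i: an eigenvector is (-3,1) - i(-2,1) = (-3 + 2i, 1 - i).
A real fundamental pair from Re and Im of e^((-4+5i)t)v: X_1 = e^(-4t)(cos(5t)·(-3,1) + sin(5t)·(-2,1)), X_2 = e^(-4t)(sin(5t)·(-3,1) - cos(5t)·(-2,1)).
General solution: K_1X_1 + K_2X_2.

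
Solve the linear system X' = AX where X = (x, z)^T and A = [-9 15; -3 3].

Coefficient matrix A = [[-9, 15], [-3, 3]].
Characteristic polynomial det(A - λI) = λ^2 + 6λ + 18 = 0.
Eigenvalues λ = -3 ± 3i (complex conjugate pair).
For λ=-3+3i: an eigenvector is (2,1) - i(1,0) = (2 - i, 1).
A real fundamental pair from Re and Im of e^((-3+3i)t)v: X_1 = e^(-3t)(cos(3t)·(2,1) + sin(3t)·(1,0)), X_2 = e^(-3t)(sin(3t)·(2,1) - cos(3t)·(1,0)).
General solution: c_1X_1 + c_2X_2.

x(t) = c_1e^(-3t)sin(3t) + 2c_1e^(-3t)cos(3t) + 2c_2e^(-3t)sin(3t) - c_2e^(-3t)cos(3t), z(t) = c_1e^(-3t)cos(3t) + c_2e^(-3t)sin(3t)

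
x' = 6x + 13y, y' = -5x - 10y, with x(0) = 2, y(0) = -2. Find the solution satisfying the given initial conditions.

Coefficient matrix A = [[6, 13], [-5, -10]].
Characteristic polynomial det(A - λI) = λ^2 + 4λ + 5 = 0.
Eigenvalues λ = -2 ± i (complex conjugate pair).
For λ=-2+i: an eigenvector is (-3,2) - i(2,-1) = (-3 - 2i, 2 + i).
A real fundamental pair from Re and Im of e^((-2+i)t)v: X_1 = e^(-2t)(cos(t)·(-3,2) + sin(t)·(2,-1)), X_2 = e^(-2t)(sin(t)·(-3,2) - cos(t)·(2,-1)).
General solution: K_1X_1 + K_2X_2.
Applying x(0)=2, y(0)=-2 gives K_1=-2, K_2=2.

x(t) = -10e^(-2t)sin(t) + 2e^(-2t)cos(t), y(t) = 6e^(-2t)sin(t) - 2e^(-2t)cos(t)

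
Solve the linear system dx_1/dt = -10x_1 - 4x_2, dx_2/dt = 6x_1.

x_1(t) = C_1e^(-6t) + 2C_2e^(-4t), x_2(t) = -C_1e^(-6t) - 3C_2e^(-4t)

Coefficient matrix A = [[-10, -4], [6, 0]].
Characteristic polynomial det(A - λI) = λ^2 + 10λ + 24 = 0.
Eigenvalues λ = -6, -4.
For λ=-6: (A-λI) row 1 is [-4, -4], so an eigenvector is (1, -1).
For λ=-4: (A-λI) row 1 is [-6, -4], so an eigenvector is (2, -3).
General solution: C_1e^(-6t)(1,-1) + C_2e^(-4t)(2,-3).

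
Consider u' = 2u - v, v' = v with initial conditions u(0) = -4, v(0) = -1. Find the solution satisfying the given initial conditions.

Coefficient matrix A = [[2, -1], [0, 1]].
Characteristic polynomial det(A - λI) = λ^2 - 3λ + 2 = 0.
Eigenvalues λ = 1, 2.
For λ=1: (A-λI) row 1 is [1, -1], so an eigenvector is (1, 1).
For λ=2: (A-λI) row 1 is [0, -1], so an eigenvector is (-1, 0).
General solution: K_1e^(t)(1,1) + K_2e^(2t)(-1,0).
Applying u(0)=-4, v(0)=-1 gives K_1=-1, K_2=3.

u(t) = -3e^(2t) - e^(t), v(t) = -e^(t)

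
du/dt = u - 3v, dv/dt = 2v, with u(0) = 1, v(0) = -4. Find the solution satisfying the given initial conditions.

Coefficient matrix A = [[1, -3], [0, 2]].
Characteristic polynomial det(A - λI) = λ^2 - 3λ + 2 = 0.
Eigenvalues λ = 1, 2.
For λ=1: (A-λI) row 1 is [0, -3], so an eigenvector is (1, 0).
For λ=2: (A-λI) row 1 is [-1, -3], so an eigenvector is (-3, 1).
General solution: K_1e^(t)(1,0) + K_2e^(2t)(-3,1).
Applying u(0)=1, v(0)=-4 gives K_1=-11, K_2=-4.

u(t) = 12e^(2t) - 11e^(t), v(t) = -4e^(2t)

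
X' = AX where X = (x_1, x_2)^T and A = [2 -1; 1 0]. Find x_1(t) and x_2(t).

x_1(t) = c_1e^(t) + c_2te^(t) + 2c_2e^(t), x_2(t) = c_1e^(t) + c_2te^(t) + c_2e^(t)

Coefficient matrix A = [[2, -1], [1, 0]].
Characteristic polynomial det(A - λI) = λ^2 - 2λ + 1 = 0.
Single eigenvalue λ = 1 with algebraic multiplicity 2.
Eigenvector v = (1,1); generalized eigenvector w with (A-λI)w=v is (2,1).
General solution: e^(t)[c_1·v + c_2·(t·v + w)].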